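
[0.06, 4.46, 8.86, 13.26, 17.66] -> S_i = 0.06 + 4.40*i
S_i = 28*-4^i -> [28, -112, 448, -1792, 7168]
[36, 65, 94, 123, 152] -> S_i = 36 + 29*i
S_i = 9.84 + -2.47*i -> [9.84, 7.37, 4.9, 2.43, -0.04]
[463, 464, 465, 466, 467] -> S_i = 463 + 1*i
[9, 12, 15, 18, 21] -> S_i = 9 + 3*i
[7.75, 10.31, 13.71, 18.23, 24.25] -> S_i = 7.75*1.33^i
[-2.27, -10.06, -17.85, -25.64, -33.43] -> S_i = -2.27 + -7.79*i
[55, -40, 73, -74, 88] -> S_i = Random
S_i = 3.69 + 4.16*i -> [3.69, 7.85, 12.01, 16.17, 20.33]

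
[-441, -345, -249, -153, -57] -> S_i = -441 + 96*i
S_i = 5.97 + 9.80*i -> [5.97, 15.77, 25.57, 35.37, 45.17]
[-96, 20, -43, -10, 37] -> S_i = Random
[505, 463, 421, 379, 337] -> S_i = 505 + -42*i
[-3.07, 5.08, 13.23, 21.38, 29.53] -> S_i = -3.07 + 8.15*i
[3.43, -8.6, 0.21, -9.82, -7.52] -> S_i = Random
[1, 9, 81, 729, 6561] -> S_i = 1*9^i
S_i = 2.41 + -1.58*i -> [2.41, 0.83, -0.75, -2.33, -3.91]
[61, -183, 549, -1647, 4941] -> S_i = 61*-3^i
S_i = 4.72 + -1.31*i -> [4.72, 3.41, 2.1, 0.79, -0.52]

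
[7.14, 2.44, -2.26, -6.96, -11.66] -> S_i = 7.14 + -4.70*i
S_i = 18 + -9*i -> [18, 9, 0, -9, -18]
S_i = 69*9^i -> [69, 621, 5589, 50301, 452709]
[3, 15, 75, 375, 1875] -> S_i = 3*5^i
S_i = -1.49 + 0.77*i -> [-1.49, -0.72, 0.05, 0.82, 1.59]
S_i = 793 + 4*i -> [793, 797, 801, 805, 809]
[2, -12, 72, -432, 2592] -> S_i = 2*-6^i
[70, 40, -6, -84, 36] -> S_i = Random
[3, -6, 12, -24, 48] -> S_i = 3*-2^i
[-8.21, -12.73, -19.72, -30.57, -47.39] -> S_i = -8.21*1.55^i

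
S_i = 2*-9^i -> [2, -18, 162, -1458, 13122]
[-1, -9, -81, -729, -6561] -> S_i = -1*9^i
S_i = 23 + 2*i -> [23, 25, 27, 29, 31]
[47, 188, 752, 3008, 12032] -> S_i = 47*4^i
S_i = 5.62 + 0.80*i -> [5.62, 6.42, 7.22, 8.02, 8.82]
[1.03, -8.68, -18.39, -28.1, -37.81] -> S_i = 1.03 + -9.71*i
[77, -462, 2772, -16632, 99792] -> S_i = 77*-6^i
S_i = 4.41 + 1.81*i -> [4.41, 6.22, 8.03, 9.84, 11.65]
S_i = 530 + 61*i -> [530, 591, 652, 713, 774]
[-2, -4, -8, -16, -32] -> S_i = -2*2^i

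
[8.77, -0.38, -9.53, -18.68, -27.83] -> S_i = 8.77 + -9.15*i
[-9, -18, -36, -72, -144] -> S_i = -9*2^i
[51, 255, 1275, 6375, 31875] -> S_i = 51*5^i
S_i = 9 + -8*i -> [9, 1, -7, -15, -23]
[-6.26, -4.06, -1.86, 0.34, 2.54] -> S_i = -6.26 + 2.20*i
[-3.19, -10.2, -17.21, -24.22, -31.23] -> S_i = -3.19 + -7.01*i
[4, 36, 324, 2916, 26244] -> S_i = 4*9^i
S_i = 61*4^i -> [61, 244, 976, 3904, 15616]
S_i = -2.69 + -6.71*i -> [-2.69, -9.4, -16.11, -22.82, -29.53]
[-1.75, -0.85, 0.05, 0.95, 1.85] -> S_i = -1.75 + 0.90*i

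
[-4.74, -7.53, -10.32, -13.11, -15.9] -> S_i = -4.74 + -2.79*i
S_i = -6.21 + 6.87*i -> [-6.21, 0.66, 7.53, 14.4, 21.27]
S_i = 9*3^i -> [9, 27, 81, 243, 729]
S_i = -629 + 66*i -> [-629, -563, -497, -431, -365]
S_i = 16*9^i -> [16, 144, 1296, 11664, 104976]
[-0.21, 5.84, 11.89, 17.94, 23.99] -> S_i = -0.21 + 6.05*i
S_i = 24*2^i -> [24, 48, 96, 192, 384]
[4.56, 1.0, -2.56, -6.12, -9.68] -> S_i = 4.56 + -3.56*i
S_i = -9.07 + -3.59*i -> [-9.07, -12.66, -16.25, -19.84, -23.43]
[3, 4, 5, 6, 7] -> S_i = 3 + 1*i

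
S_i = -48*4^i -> [-48, -192, -768, -3072, -12288]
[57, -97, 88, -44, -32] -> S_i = Random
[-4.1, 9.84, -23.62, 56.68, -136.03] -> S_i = -4.10*(-2.40)^i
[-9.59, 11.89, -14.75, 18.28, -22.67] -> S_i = -9.59*(-1.24)^i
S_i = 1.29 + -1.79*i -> [1.29, -0.5, -2.29, -4.08, -5.87]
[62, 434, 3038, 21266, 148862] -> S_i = 62*7^i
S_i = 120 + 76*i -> [120, 196, 272, 348, 424]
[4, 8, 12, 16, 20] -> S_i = 4 + 4*i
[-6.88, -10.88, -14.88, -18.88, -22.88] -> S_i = -6.88 + -4.00*i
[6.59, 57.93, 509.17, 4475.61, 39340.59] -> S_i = 6.59*8.79^i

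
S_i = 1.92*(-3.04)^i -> [1.92, -5.84, 17.74, -53.94, 163.98]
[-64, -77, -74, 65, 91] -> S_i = Random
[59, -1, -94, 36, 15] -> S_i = Random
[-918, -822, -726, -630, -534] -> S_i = -918 + 96*i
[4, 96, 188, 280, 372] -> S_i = 4 + 92*i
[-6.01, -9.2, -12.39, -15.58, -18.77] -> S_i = -6.01 + -3.19*i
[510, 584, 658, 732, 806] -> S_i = 510 + 74*i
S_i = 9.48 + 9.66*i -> [9.48, 19.14, 28.8, 38.46, 48.12]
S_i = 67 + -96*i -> [67, -29, -125, -221, -317]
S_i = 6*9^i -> [6, 54, 486, 4374, 39366]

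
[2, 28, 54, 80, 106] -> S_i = 2 + 26*i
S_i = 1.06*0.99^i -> [1.06, 1.05, 1.04, 1.03, 1.02]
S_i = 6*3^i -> [6, 18, 54, 162, 486]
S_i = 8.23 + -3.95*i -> [8.23, 4.28, 0.33, -3.62, -7.57]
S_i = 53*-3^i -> [53, -159, 477, -1431, 4293]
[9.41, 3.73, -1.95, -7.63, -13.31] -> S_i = 9.41 + -5.68*i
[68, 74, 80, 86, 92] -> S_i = 68 + 6*i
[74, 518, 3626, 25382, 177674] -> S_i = 74*7^i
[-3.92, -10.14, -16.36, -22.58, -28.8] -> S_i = -3.92 + -6.22*i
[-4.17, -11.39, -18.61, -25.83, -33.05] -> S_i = -4.17 + -7.22*i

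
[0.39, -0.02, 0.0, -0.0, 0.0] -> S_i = 0.39*(-0.04)^i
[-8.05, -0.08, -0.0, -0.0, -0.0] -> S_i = -8.05*0.01^i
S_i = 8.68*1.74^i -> [8.68, 15.1, 26.28, 45.73, 79.56]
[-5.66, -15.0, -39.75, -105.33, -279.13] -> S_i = -5.66*2.65^i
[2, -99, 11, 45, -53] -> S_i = Random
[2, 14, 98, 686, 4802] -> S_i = 2*7^i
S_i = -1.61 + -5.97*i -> [-1.61, -7.58, -13.55, -19.52, -25.49]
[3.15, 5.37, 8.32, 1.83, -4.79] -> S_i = Random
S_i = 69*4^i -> [69, 276, 1104, 4416, 17664]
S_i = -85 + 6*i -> [-85, -79, -73, -67, -61]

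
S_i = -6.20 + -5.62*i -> [-6.2, -11.82, -17.44, -23.06, -28.68]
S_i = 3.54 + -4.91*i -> [3.54, -1.37, -6.28, -11.19, -16.1]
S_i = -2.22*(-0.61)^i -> [-2.22, 1.35, -0.83, 0.5, -0.31]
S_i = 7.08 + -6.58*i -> [7.08, 0.5, -6.08, -12.66, -19.24]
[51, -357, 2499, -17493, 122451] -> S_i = 51*-7^i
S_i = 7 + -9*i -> [7, -2, -11, -20, -29]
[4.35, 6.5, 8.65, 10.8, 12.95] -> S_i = 4.35 + 2.15*i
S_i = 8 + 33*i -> [8, 41, 74, 107, 140]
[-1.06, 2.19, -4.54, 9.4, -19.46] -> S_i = -1.06*(-2.07)^i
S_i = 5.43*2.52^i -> [5.43, 13.68, 34.48, 86.9, 218.98]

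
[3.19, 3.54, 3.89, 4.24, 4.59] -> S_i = 3.19 + 0.35*i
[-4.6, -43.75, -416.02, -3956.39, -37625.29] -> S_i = -4.60*9.51^i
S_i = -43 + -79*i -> [-43, -122, -201, -280, -359]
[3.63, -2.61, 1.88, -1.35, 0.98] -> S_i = 3.63*(-0.72)^i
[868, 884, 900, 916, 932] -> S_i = 868 + 16*i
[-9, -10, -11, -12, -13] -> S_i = -9 + -1*i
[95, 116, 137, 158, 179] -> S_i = 95 + 21*i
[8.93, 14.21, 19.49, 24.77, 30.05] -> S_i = 8.93 + 5.28*i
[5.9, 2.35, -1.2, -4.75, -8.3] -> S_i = 5.90 + -3.55*i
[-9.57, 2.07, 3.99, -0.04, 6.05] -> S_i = Random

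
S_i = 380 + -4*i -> [380, 376, 372, 368, 364]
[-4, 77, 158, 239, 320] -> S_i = -4 + 81*i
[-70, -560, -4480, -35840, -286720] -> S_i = -70*8^i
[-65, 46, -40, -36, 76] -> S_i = Random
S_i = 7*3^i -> [7, 21, 63, 189, 567]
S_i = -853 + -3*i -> [-853, -856, -859, -862, -865]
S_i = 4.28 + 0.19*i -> [4.28, 4.47, 4.66, 4.85, 5.04]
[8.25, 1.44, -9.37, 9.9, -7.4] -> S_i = Random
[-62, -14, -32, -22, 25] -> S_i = Random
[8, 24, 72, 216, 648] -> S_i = 8*3^i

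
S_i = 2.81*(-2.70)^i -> [2.81, -7.59, 20.48, -55.31, 149.33]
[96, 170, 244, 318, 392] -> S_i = 96 + 74*i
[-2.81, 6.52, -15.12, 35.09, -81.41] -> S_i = -2.81*(-2.32)^i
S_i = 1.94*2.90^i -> [1.94, 5.63, 16.32, 47.31, 137.21]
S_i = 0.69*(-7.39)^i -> [0.69, -5.1, 37.68, -278.47, 2057.91]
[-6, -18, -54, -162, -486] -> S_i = -6*3^i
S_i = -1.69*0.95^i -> [-1.69, -1.61, -1.53, -1.45, -1.38]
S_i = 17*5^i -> [17, 85, 425, 2125, 10625]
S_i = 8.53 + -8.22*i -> [8.53, 0.31, -7.91, -16.13, -24.35]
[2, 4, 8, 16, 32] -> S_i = 2*2^i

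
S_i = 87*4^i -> [87, 348, 1392, 5568, 22272]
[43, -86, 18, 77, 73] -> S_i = Random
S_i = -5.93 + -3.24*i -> [-5.93, -9.17, -12.41, -15.65, -18.89]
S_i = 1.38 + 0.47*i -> [1.38, 1.85, 2.32, 2.79, 3.26]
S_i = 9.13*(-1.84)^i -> [9.13, -16.8, 30.91, -56.88, 104.65]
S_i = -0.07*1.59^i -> [-0.07, -0.11, -0.18, -0.28, -0.45]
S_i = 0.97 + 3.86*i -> [0.97, 4.83, 8.69, 12.55, 16.41]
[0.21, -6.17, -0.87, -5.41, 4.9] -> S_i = Random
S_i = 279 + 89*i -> [279, 368, 457, 546, 635]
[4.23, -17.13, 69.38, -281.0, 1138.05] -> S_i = 4.23*(-4.05)^i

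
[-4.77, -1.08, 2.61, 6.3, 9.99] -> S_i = -4.77 + 3.69*i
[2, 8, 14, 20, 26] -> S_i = 2 + 6*i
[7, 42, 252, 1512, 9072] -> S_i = 7*6^i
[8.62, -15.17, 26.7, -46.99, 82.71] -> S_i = 8.62*(-1.76)^i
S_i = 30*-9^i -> [30, -270, 2430, -21870, 196830]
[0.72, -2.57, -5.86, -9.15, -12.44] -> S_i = 0.72 + -3.29*i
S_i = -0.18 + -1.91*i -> [-0.18, -2.09, -4.0, -5.91, -7.82]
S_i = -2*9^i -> [-2, -18, -162, -1458, -13122]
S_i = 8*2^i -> [8, 16, 32, 64, 128]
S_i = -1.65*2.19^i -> [-1.65, -3.61, -7.91, -17.33, -37.95]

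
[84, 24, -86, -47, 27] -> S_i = Random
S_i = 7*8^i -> [7, 56, 448, 3584, 28672]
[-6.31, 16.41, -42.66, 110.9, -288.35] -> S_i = -6.31*(-2.60)^i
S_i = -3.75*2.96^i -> [-3.75, -11.1, -32.86, -97.25, -287.87]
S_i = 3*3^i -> [3, 9, 27, 81, 243]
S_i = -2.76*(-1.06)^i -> [-2.76, 2.93, -3.1, 3.29, -3.48]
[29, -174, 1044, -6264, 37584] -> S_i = 29*-6^i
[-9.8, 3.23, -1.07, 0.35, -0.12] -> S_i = -9.80*(-0.33)^i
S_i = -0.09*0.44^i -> [-0.09, -0.04, -0.02, -0.01, -0.0]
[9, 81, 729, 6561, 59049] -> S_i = 9*9^i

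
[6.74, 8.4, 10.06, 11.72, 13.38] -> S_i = 6.74 + 1.66*i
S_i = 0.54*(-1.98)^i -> [0.54, -1.07, 2.12, -4.19, 8.3]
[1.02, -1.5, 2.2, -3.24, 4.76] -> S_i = 1.02*(-1.47)^i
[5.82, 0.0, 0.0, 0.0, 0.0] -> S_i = 5.82*0.00^i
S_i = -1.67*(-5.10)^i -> [-1.67, 8.52, -43.44, 221.53, -1129.79]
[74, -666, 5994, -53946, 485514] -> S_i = 74*-9^i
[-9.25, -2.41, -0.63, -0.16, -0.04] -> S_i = -9.25*0.26^i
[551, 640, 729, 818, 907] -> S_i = 551 + 89*i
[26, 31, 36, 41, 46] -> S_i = 26 + 5*i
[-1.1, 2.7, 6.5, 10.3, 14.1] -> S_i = -1.10 + 3.80*i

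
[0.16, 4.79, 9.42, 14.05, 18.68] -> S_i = 0.16 + 4.63*i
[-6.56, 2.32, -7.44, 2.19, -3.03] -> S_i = Random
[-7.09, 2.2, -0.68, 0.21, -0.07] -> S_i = -7.09*(-0.31)^i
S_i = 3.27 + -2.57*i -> [3.27, 0.7, -1.87, -4.44, -7.01]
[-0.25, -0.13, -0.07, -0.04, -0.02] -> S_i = -0.25*0.52^i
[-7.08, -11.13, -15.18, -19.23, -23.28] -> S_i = -7.08 + -4.05*i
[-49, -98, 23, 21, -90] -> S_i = Random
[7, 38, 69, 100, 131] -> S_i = 7 + 31*i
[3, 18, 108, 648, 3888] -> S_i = 3*6^i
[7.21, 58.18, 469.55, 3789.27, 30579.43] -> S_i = 7.21*8.07^i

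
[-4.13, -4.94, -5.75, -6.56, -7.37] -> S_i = -4.13 + -0.81*i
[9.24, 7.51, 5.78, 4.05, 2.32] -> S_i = 9.24 + -1.73*i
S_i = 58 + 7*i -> [58, 65, 72, 79, 86]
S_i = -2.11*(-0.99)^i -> [-2.11, 2.09, -2.07, 2.05, -2.03]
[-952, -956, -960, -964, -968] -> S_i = -952 + -4*i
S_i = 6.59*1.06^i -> [6.59, 6.99, 7.4, 7.85, 8.32]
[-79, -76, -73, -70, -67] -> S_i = -79 + 3*i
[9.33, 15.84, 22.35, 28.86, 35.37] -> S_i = 9.33 + 6.51*i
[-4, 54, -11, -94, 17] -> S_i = Random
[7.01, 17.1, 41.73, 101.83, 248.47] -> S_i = 7.01*2.44^i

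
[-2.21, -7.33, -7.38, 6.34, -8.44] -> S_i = Random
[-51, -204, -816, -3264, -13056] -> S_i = -51*4^i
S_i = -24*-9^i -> [-24, 216, -1944, 17496, -157464]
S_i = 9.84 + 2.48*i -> [9.84, 12.32, 14.8, 17.28, 19.76]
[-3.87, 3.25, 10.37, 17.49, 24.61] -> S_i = -3.87 + 7.12*i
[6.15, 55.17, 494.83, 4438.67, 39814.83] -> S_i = 6.15*8.97^i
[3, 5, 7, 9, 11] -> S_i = 3 + 2*i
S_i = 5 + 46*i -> [5, 51, 97, 143, 189]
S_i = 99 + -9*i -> [99, 90, 81, 72, 63]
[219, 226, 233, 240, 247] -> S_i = 219 + 7*i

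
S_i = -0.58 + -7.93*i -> [-0.58, -8.51, -16.44, -24.37, -32.3]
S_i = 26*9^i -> [26, 234, 2106, 18954, 170586]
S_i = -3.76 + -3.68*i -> [-3.76, -7.44, -11.12, -14.8, -18.48]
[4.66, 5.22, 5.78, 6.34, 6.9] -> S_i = 4.66 + 0.56*i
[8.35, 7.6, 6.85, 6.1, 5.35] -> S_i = 8.35 + -0.75*i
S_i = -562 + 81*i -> [-562, -481, -400, -319, -238]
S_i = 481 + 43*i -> [481, 524, 567, 610, 653]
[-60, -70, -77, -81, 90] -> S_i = Random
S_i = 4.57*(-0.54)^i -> [4.57, -2.47, 1.33, -0.72, 0.39]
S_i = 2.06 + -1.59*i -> [2.06, 0.47, -1.12, -2.71, -4.3]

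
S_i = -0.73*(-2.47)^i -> [-0.73, 1.8, -4.45, 11.0, -27.17]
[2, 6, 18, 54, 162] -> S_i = 2*3^i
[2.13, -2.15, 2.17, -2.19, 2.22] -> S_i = 2.13*(-1.01)^i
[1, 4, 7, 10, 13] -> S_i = 1 + 3*i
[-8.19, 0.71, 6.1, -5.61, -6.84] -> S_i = Random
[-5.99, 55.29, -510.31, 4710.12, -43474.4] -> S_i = -5.99*(-9.23)^i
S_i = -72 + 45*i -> [-72, -27, 18, 63, 108]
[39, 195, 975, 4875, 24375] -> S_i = 39*5^i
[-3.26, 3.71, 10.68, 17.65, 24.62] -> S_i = -3.26 + 6.97*i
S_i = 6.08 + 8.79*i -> [6.08, 14.87, 23.66, 32.45, 41.24]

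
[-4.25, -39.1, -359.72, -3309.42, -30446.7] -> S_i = -4.25*9.20^i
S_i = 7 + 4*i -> [7, 11, 15, 19, 23]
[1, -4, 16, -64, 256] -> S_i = 1*-4^i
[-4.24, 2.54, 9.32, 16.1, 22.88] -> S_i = -4.24 + 6.78*i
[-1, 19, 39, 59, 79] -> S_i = -1 + 20*i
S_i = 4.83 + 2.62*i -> [4.83, 7.45, 10.07, 12.69, 15.31]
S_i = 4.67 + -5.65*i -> [4.67, -0.98, -6.63, -12.28, -17.93]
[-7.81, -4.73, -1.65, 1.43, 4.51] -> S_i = -7.81 + 3.08*i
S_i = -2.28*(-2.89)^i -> [-2.28, 6.59, -19.04, 55.03, -159.05]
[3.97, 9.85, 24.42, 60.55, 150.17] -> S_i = 3.97*2.48^i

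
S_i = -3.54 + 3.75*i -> [-3.54, 0.21, 3.96, 7.71, 11.46]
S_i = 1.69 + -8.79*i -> [1.69, -7.1, -15.89, -24.68, -33.47]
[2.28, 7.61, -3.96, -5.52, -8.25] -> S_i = Random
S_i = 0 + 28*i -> [0, 28, 56, 84, 112]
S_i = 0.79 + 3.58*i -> [0.79, 4.37, 7.95, 11.53, 15.11]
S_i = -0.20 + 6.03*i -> [-0.2, 5.83, 11.86, 17.89, 23.92]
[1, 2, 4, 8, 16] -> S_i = 1*2^i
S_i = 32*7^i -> [32, 224, 1568, 10976, 76832]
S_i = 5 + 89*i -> [5, 94, 183, 272, 361]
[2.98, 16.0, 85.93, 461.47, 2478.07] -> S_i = 2.98*5.37^i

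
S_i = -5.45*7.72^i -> [-5.45, -42.07, -324.81, -2507.54, -19358.23]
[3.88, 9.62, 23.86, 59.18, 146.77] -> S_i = 3.88*2.48^i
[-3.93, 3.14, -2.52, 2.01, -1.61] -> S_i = -3.93*(-0.80)^i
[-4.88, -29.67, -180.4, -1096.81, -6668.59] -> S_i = -4.88*6.08^i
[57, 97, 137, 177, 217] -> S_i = 57 + 40*i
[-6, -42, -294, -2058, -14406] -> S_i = -6*7^i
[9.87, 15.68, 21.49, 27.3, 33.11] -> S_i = 9.87 + 5.81*i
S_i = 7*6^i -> [7, 42, 252, 1512, 9072]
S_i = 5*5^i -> [5, 25, 125, 625, 3125]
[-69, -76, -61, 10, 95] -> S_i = Random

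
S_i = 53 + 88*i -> [53, 141, 229, 317, 405]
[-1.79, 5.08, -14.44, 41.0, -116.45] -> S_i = -1.79*(-2.84)^i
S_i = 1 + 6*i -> [1, 7, 13, 19, 25]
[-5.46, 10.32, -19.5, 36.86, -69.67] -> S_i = -5.46*(-1.89)^i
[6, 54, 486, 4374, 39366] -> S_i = 6*9^i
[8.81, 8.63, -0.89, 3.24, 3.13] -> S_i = Random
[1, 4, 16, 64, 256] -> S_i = 1*4^i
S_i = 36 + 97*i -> [36, 133, 230, 327, 424]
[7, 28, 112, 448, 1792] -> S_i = 7*4^i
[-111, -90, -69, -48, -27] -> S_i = -111 + 21*i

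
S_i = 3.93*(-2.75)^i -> [3.93, -10.81, 29.72, -81.73, 224.76]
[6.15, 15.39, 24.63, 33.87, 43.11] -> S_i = 6.15 + 9.24*i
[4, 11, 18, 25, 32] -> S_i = 4 + 7*i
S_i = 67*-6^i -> [67, -402, 2412, -14472, 86832]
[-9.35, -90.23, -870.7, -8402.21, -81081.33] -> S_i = -9.35*9.65^i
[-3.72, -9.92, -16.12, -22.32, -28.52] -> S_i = -3.72 + -6.20*i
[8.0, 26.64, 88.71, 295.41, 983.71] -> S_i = 8.00*3.33^i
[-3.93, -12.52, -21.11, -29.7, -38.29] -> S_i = -3.93 + -8.59*i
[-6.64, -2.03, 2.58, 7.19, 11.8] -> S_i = -6.64 + 4.61*i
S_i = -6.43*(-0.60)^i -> [-6.43, 3.86, -2.31, 1.39, -0.83]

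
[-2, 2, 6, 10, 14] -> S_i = -2 + 4*i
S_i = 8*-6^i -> [8, -48, 288, -1728, 10368]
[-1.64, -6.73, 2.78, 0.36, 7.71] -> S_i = Random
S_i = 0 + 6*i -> [0, 6, 12, 18, 24]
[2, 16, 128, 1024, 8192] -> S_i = 2*8^i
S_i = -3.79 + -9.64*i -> [-3.79, -13.43, -23.07, -32.71, -42.35]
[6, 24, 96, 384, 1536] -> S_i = 6*4^i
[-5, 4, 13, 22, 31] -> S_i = -5 + 9*i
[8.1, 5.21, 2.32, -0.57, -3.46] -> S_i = 8.10 + -2.89*i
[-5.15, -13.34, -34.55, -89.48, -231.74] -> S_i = -5.15*2.59^i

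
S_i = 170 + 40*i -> [170, 210, 250, 290, 330]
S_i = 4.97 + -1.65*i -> [4.97, 3.32, 1.67, 0.02, -1.63]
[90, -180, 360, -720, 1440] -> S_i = 90*-2^i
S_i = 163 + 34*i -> [163, 197, 231, 265, 299]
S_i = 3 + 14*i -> [3, 17, 31, 45, 59]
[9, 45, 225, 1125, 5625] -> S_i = 9*5^i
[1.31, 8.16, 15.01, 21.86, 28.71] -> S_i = 1.31 + 6.85*i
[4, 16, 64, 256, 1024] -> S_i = 4*4^i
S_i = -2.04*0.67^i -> [-2.04, -1.37, -0.92, -0.61, -0.41]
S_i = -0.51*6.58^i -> [-0.51, -3.36, -22.08, -145.29, -956.03]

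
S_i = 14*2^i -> [14, 28, 56, 112, 224]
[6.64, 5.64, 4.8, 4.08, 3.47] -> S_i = 6.64*0.85^i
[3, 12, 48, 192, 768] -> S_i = 3*4^i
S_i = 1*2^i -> [1, 2, 4, 8, 16]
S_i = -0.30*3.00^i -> [-0.3, -0.9, -2.7, -8.1, -24.3]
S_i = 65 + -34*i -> [65, 31, -3, -37, -71]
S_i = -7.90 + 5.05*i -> [-7.9, -2.85, 2.2, 7.25, 12.3]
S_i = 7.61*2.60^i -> [7.61, 19.79, 51.44, 133.75, 347.76]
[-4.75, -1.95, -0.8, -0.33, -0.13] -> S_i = -4.75*0.41^i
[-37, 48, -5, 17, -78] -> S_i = Random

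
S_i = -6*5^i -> [-6, -30, -150, -750, -3750]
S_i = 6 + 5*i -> [6, 11, 16, 21, 26]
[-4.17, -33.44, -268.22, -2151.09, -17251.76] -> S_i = -4.17*8.02^i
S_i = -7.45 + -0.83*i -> [-7.45, -8.28, -9.11, -9.94, -10.77]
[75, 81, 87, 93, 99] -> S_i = 75 + 6*i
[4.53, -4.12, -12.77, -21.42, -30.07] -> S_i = 4.53 + -8.65*i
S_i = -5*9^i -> [-5, -45, -405, -3645, -32805]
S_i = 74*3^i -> [74, 222, 666, 1998, 5994]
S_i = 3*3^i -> [3, 9, 27, 81, 243]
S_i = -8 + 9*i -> [-8, 1, 10, 19, 28]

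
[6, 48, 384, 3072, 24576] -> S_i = 6*8^i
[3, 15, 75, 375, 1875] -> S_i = 3*5^i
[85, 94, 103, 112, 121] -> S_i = 85 + 9*i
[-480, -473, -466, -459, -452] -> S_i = -480 + 7*i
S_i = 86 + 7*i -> [86, 93, 100, 107, 114]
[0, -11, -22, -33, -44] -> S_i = 0 + -11*i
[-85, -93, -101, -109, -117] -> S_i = -85 + -8*i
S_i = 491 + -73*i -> [491, 418, 345, 272, 199]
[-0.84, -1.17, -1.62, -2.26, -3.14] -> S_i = -0.84*1.39^i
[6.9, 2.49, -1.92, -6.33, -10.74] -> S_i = 6.90 + -4.41*i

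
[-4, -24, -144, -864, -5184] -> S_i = -4*6^i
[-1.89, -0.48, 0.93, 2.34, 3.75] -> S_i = -1.89 + 1.41*i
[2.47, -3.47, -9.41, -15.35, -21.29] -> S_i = 2.47 + -5.94*i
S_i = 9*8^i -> [9, 72, 576, 4608, 36864]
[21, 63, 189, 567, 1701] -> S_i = 21*3^i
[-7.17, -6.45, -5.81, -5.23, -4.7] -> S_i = -7.17*0.90^i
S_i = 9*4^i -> [9, 36, 144, 576, 2304]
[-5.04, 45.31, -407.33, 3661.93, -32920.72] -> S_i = -5.04*(-8.99)^i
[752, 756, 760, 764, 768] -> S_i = 752 + 4*i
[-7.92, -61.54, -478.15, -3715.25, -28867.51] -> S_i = -7.92*7.77^i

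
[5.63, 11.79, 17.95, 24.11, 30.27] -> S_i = 5.63 + 6.16*i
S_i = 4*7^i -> [4, 28, 196, 1372, 9604]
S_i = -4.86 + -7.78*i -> [-4.86, -12.64, -20.42, -28.2, -35.98]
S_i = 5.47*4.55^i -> [5.47, 24.89, 113.24, 515.25, 2344.41]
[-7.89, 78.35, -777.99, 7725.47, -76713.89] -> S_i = -7.89*(-9.93)^i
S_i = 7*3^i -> [7, 21, 63, 189, 567]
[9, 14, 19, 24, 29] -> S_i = 9 + 5*i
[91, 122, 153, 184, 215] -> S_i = 91 + 31*i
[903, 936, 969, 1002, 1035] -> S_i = 903 + 33*i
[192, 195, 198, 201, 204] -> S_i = 192 + 3*i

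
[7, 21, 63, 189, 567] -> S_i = 7*3^i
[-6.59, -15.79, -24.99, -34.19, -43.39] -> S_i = -6.59 + -9.20*i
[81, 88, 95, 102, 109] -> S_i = 81 + 7*i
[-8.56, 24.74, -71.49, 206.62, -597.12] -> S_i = -8.56*(-2.89)^i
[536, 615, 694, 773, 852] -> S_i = 536 + 79*i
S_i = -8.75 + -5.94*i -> [-8.75, -14.69, -20.63, -26.57, -32.51]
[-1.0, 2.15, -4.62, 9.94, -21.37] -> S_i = -1.00*(-2.15)^i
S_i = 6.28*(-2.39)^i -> [6.28, -15.01, 35.87, -85.73, 204.9]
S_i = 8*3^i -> [8, 24, 72, 216, 648]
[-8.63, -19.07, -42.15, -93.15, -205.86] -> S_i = -8.63*2.21^i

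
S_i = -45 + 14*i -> [-45, -31, -17, -3, 11]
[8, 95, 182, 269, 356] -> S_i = 8 + 87*i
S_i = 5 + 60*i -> [5, 65, 125, 185, 245]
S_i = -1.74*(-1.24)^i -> [-1.74, 2.16, -2.68, 3.32, -4.11]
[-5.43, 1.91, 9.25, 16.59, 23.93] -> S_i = -5.43 + 7.34*i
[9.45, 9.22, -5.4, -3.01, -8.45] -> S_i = Random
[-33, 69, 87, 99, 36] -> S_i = Random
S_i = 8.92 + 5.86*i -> [8.92, 14.78, 20.64, 26.5, 32.36]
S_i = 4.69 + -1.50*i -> [4.69, 3.19, 1.69, 0.19, -1.31]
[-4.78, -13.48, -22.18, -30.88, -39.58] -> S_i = -4.78 + -8.70*i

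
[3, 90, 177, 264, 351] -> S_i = 3 + 87*i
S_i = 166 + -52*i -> [166, 114, 62, 10, -42]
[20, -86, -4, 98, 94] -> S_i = Random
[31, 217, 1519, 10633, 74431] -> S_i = 31*7^i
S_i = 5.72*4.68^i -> [5.72, 26.77, 125.28, 586.32, 2743.97]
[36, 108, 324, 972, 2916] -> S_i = 36*3^i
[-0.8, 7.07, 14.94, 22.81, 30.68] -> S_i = -0.80 + 7.87*i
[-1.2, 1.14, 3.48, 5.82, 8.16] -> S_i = -1.20 + 2.34*i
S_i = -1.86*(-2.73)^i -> [-1.86, 5.08, -13.86, 37.84, -103.32]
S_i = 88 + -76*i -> [88, 12, -64, -140, -216]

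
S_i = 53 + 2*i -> [53, 55, 57, 59, 61]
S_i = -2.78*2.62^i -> [-2.78, -7.28, -19.08, -50.0, -130.99]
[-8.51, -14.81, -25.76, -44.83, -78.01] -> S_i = -8.51*1.74^i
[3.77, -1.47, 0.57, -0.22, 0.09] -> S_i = 3.77*(-0.39)^i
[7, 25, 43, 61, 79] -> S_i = 7 + 18*i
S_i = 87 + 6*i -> [87, 93, 99, 105, 111]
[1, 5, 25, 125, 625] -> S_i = 1*5^i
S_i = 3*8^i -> [3, 24, 192, 1536, 12288]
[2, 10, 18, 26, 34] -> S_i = 2 + 8*i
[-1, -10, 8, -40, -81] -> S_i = Random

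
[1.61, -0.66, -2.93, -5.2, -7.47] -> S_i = 1.61 + -2.27*i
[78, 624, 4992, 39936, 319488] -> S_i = 78*8^i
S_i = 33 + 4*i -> [33, 37, 41, 45, 49]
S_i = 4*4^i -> [4, 16, 64, 256, 1024]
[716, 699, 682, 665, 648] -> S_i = 716 + -17*i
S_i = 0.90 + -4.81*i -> [0.9, -3.91, -8.72, -13.53, -18.34]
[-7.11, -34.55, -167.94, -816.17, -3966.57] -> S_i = -7.11*4.86^i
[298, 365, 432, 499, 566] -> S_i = 298 + 67*i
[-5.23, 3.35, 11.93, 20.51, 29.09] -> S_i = -5.23 + 8.58*i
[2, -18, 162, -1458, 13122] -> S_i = 2*-9^i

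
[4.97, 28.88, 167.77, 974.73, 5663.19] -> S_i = 4.97*5.81^i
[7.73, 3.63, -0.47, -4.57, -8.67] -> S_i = 7.73 + -4.10*i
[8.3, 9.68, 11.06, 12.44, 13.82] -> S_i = 8.30 + 1.38*i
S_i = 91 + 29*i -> [91, 120, 149, 178, 207]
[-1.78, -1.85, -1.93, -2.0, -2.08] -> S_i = -1.78*1.04^i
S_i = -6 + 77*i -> [-6, 71, 148, 225, 302]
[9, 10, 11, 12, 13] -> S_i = 9 + 1*i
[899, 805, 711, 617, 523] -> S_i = 899 + -94*i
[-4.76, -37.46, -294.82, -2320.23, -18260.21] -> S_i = -4.76*7.87^i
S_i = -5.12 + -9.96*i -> [-5.12, -15.08, -25.04, -35.0, -44.96]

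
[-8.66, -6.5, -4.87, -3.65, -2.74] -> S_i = -8.66*0.75^i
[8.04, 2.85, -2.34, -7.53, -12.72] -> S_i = 8.04 + -5.19*i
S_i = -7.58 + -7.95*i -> [-7.58, -15.53, -23.48, -31.43, -39.38]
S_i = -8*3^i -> [-8, -24, -72, -216, -648]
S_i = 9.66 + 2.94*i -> [9.66, 12.6, 15.54, 18.48, 21.42]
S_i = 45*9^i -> [45, 405, 3645, 32805, 295245]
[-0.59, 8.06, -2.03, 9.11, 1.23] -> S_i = Random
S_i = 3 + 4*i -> [3, 7, 11, 15, 19]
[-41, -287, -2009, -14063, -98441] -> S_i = -41*7^i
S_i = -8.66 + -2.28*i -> [-8.66, -10.94, -13.22, -15.5, -17.78]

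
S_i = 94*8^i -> [94, 752, 6016, 48128, 385024]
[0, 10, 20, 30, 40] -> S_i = 0 + 10*i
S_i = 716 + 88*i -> [716, 804, 892, 980, 1068]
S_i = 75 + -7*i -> [75, 68, 61, 54, 47]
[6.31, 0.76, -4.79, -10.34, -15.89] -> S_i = 6.31 + -5.55*i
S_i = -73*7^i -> [-73, -511, -3577, -25039, -175273]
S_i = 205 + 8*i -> [205, 213, 221, 229, 237]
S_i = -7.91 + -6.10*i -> [-7.91, -14.01, -20.11, -26.21, -32.31]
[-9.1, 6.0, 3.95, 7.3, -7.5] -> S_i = Random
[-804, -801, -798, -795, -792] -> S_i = -804 + 3*i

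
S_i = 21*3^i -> [21, 63, 189, 567, 1701]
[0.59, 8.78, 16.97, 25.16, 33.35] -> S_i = 0.59 + 8.19*i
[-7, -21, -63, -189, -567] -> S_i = -7*3^i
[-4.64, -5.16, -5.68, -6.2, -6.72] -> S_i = -4.64 + -0.52*i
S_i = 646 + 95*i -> [646, 741, 836, 931, 1026]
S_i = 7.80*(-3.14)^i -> [7.8, -24.49, 76.9, -241.48, 758.25]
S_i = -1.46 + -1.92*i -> [-1.46, -3.38, -5.3, -7.22, -9.14]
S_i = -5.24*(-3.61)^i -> [-5.24, 18.92, -68.29, 246.52, -889.94]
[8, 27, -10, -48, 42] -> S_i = Random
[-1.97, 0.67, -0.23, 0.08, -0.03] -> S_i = -1.97*(-0.34)^i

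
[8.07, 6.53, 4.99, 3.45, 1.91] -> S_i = 8.07 + -1.54*i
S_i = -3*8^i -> [-3, -24, -192, -1536, -12288]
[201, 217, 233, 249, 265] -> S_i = 201 + 16*i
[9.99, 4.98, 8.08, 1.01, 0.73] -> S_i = Random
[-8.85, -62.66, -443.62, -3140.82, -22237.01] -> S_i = -8.85*7.08^i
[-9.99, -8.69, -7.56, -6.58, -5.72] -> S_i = -9.99*0.87^i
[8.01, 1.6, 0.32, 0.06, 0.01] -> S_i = 8.01*0.20^i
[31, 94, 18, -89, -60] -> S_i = Random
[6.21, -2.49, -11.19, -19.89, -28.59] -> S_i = 6.21 + -8.70*i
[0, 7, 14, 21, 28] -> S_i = 0 + 7*i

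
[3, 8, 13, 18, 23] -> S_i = 3 + 5*i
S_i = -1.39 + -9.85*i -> [-1.39, -11.24, -21.09, -30.94, -40.79]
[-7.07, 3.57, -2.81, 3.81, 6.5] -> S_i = Random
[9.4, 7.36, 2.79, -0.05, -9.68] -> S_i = Random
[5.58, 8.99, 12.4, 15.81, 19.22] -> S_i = 5.58 + 3.41*i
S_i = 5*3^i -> [5, 15, 45, 135, 405]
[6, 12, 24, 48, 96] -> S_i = 6*2^i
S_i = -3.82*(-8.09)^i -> [-3.82, 30.9, -250.01, 2022.59, -16362.79]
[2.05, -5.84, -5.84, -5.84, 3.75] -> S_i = Random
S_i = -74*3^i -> [-74, -222, -666, -1998, -5994]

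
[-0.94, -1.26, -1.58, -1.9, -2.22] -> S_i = -0.94 + -0.32*i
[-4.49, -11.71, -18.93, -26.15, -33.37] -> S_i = -4.49 + -7.22*i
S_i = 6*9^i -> [6, 54, 486, 4374, 39366]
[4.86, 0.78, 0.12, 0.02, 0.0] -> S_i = 4.86*0.16^i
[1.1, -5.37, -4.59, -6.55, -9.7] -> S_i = Random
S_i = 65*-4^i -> [65, -260, 1040, -4160, 16640]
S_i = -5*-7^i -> [-5, 35, -245, 1715, -12005]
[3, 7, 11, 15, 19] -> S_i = 3 + 4*i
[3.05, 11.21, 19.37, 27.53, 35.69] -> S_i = 3.05 + 8.16*i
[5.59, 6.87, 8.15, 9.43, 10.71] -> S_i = 5.59 + 1.28*i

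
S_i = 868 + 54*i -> [868, 922, 976, 1030, 1084]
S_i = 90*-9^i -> [90, -810, 7290, -65610, 590490]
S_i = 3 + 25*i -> [3, 28, 53, 78, 103]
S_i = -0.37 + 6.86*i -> [-0.37, 6.49, 13.35, 20.21, 27.07]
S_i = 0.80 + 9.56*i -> [0.8, 10.36, 19.92, 29.48, 39.04]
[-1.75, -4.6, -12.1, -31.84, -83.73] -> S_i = -1.75*2.63^i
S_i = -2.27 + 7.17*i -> [-2.27, 4.9, 12.07, 19.24, 26.41]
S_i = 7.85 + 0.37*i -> [7.85, 8.22, 8.59, 8.96, 9.33]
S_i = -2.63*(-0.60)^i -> [-2.63, 1.58, -0.95, 0.57, -0.34]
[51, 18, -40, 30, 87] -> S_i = Random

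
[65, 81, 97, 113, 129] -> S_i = 65 + 16*i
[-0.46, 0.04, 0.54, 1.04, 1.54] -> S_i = -0.46 + 0.50*i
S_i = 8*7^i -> [8, 56, 392, 2744, 19208]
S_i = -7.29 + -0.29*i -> [-7.29, -7.58, -7.87, -8.16, -8.45]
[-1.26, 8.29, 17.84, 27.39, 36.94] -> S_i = -1.26 + 9.55*i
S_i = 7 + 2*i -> [7, 9, 11, 13, 15]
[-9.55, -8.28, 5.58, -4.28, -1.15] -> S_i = Random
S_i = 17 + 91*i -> [17, 108, 199, 290, 381]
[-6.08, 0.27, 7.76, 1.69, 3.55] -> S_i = Random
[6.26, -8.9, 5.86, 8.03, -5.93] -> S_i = Random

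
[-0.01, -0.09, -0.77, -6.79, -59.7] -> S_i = -0.01*8.79^i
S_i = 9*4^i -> [9, 36, 144, 576, 2304]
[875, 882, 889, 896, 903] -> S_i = 875 + 7*i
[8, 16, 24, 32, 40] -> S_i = 8 + 8*i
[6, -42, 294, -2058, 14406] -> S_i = 6*-7^i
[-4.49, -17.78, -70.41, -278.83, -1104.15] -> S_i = -4.49*3.96^i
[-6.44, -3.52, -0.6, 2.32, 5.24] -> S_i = -6.44 + 2.92*i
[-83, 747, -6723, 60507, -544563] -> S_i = -83*-9^i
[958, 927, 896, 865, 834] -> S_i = 958 + -31*i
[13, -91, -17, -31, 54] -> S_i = Random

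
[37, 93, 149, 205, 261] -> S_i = 37 + 56*i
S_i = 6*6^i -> [6, 36, 216, 1296, 7776]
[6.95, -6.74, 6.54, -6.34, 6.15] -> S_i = 6.95*(-0.97)^i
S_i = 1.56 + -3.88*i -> [1.56, -2.32, -6.2, -10.08, -13.96]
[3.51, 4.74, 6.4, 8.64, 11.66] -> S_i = 3.51*1.35^i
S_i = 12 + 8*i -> [12, 20, 28, 36, 44]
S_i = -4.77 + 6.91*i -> [-4.77, 2.14, 9.05, 15.96, 22.87]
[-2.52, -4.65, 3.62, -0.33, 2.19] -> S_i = Random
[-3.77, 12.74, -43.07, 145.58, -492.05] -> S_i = -3.77*(-3.38)^i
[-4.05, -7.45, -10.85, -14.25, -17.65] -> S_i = -4.05 + -3.40*i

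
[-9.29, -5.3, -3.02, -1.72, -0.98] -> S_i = -9.29*0.57^i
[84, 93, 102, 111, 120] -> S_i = 84 + 9*i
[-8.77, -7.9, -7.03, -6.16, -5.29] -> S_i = -8.77 + 0.87*i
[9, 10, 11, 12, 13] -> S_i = 9 + 1*i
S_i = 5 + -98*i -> [5, -93, -191, -289, -387]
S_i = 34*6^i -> [34, 204, 1224, 7344, 44064]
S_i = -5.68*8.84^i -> [-5.68, -50.21, -443.87, -3923.78, -34686.25]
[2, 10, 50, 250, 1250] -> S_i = 2*5^i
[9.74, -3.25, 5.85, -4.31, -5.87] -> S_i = Random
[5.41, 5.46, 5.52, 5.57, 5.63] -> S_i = 5.41*1.01^i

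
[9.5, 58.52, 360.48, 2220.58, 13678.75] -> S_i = 9.50*6.16^i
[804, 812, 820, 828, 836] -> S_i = 804 + 8*i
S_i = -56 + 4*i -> [-56, -52, -48, -44, -40]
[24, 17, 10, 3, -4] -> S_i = 24 + -7*i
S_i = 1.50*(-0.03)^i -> [1.5, -0.04, 0.0, -0.0, 0.0]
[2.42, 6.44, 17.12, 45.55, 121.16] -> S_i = 2.42*2.66^i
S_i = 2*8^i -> [2, 16, 128, 1024, 8192]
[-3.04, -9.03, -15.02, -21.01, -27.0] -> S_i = -3.04 + -5.99*i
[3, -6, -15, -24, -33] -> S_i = 3 + -9*i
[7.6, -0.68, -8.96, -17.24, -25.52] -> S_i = 7.60 + -8.28*i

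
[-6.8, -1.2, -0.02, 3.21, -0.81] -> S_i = Random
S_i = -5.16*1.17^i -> [-5.16, -6.04, -7.06, -8.26, -9.67]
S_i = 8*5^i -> [8, 40, 200, 1000, 5000]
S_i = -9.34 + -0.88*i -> [-9.34, -10.22, -11.1, -11.98, -12.86]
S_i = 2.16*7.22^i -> [2.16, 15.6, 112.6, 812.95, 5869.52]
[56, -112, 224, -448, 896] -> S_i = 56*-2^i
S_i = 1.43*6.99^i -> [1.43, 10.0, 69.87, 488.39, 3413.85]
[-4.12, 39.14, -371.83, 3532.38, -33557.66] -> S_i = -4.12*(-9.50)^i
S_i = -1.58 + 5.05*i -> [-1.58, 3.47, 8.52, 13.57, 18.62]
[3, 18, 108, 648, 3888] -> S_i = 3*6^i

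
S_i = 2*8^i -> [2, 16, 128, 1024, 8192]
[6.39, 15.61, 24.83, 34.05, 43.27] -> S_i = 6.39 + 9.22*i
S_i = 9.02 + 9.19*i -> [9.02, 18.21, 27.4, 36.59, 45.78]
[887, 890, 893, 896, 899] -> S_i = 887 + 3*i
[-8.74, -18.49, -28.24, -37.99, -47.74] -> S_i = -8.74 + -9.75*i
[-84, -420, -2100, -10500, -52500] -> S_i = -84*5^i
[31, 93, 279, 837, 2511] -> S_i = 31*3^i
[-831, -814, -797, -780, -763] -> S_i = -831 + 17*i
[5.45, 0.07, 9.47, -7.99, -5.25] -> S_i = Random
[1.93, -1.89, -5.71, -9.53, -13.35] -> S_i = 1.93 + -3.82*i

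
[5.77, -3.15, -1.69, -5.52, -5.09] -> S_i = Random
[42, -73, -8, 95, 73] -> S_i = Random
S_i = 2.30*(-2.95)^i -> [2.3, -6.78, 20.02, -59.05, 174.19]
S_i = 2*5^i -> [2, 10, 50, 250, 1250]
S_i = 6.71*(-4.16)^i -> [6.71, -27.91, 116.12, -483.06, 2009.54]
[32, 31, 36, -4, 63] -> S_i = Random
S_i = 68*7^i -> [68, 476, 3332, 23324, 163268]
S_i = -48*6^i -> [-48, -288, -1728, -10368, -62208]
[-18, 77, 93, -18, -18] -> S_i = Random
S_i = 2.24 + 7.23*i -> [2.24, 9.47, 16.7, 23.93, 31.16]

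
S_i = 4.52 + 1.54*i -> [4.52, 6.06, 7.6, 9.14, 10.68]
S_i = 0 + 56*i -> [0, 56, 112, 168, 224]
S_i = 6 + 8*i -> [6, 14, 22, 30, 38]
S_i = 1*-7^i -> [1, -7, 49, -343, 2401]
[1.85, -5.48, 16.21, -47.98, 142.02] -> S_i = 1.85*(-2.96)^i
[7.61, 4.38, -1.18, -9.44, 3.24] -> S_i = Random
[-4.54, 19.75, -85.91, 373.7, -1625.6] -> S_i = -4.54*(-4.35)^i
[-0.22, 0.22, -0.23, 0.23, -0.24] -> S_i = -0.22*(-1.02)^i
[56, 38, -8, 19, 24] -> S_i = Random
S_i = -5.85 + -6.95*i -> [-5.85, -12.8, -19.75, -26.7, -33.65]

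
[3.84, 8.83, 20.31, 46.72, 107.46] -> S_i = 3.84*2.30^i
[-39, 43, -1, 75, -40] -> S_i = Random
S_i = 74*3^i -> [74, 222, 666, 1998, 5994]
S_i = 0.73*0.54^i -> [0.73, 0.39, 0.21, 0.11, 0.06]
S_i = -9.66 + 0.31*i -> [-9.66, -9.35, -9.04, -8.73, -8.42]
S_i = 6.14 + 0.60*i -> [6.14, 6.74, 7.34, 7.94, 8.54]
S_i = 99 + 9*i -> [99, 108, 117, 126, 135]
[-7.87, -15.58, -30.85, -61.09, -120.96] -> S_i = -7.87*1.98^i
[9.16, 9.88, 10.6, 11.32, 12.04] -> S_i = 9.16 + 0.72*i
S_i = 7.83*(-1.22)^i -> [7.83, -9.55, 11.65, -14.22, 17.35]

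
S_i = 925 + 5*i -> [925, 930, 935, 940, 945]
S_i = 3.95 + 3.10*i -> [3.95, 7.05, 10.15, 13.25, 16.35]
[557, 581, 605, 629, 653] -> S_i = 557 + 24*i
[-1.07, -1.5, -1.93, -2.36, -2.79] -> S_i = -1.07 + -0.43*i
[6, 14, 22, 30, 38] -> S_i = 6 + 8*i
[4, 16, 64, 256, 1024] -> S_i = 4*4^i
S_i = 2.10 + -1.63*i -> [2.1, 0.47, -1.16, -2.79, -4.42]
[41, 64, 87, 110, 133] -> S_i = 41 + 23*i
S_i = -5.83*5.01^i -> [-5.83, -29.21, -146.33, -733.13, -3672.99]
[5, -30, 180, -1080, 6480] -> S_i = 5*-6^i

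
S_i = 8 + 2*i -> [8, 10, 12, 14, 16]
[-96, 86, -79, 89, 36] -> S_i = Random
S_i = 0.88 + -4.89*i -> [0.88, -4.01, -8.9, -13.79, -18.68]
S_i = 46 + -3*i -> [46, 43, 40, 37, 34]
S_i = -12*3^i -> [-12, -36, -108, -324, -972]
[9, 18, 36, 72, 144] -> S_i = 9*2^i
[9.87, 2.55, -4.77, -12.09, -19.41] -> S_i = 9.87 + -7.32*i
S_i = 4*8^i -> [4, 32, 256, 2048, 16384]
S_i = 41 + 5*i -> [41, 46, 51, 56, 61]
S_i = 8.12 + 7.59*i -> [8.12, 15.71, 23.3, 30.89, 38.48]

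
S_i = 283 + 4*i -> [283, 287, 291, 295, 299]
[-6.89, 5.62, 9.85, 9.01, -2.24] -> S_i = Random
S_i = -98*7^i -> [-98, -686, -4802, -33614, -235298]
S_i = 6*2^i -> [6, 12, 24, 48, 96]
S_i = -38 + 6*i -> [-38, -32, -26, -20, -14]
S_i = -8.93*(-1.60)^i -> [-8.93, 14.29, -22.86, 36.58, -58.52]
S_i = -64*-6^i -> [-64, 384, -2304, 13824, -82944]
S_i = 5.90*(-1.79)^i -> [5.9, -10.56, 18.9, -33.84, 60.57]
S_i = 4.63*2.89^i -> [4.63, 13.38, 38.67, 111.76, 322.98]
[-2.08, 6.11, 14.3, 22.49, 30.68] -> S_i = -2.08 + 8.19*i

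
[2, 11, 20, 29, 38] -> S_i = 2 + 9*i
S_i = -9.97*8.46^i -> [-9.97, -84.35, -713.57, -6036.79, -51071.26]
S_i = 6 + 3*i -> [6, 9, 12, 15, 18]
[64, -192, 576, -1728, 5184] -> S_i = 64*-3^i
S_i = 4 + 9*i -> [4, 13, 22, 31, 40]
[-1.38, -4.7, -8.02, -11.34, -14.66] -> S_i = -1.38 + -3.32*i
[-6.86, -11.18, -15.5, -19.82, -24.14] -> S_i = -6.86 + -4.32*i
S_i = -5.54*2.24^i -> [-5.54, -12.41, -27.8, -62.27, -139.48]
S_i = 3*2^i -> [3, 6, 12, 24, 48]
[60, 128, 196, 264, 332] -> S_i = 60 + 68*i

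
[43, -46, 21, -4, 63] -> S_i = Random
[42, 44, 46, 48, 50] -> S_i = 42 + 2*i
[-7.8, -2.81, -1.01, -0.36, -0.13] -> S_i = -7.80*0.36^i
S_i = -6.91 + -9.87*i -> [-6.91, -16.78, -26.65, -36.52, -46.39]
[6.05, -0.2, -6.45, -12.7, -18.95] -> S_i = 6.05 + -6.25*i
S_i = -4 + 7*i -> [-4, 3, 10, 17, 24]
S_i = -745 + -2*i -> [-745, -747, -749, -751, -753]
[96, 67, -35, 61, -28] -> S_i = Random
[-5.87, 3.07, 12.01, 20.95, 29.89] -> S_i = -5.87 + 8.94*i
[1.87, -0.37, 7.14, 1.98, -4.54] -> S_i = Random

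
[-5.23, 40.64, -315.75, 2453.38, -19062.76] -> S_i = -5.23*(-7.77)^i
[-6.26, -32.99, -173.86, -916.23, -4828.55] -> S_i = -6.26*5.27^i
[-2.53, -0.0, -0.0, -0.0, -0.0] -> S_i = -2.53*0.00^i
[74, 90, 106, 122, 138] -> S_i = 74 + 16*i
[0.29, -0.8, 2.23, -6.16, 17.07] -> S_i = 0.29*(-2.77)^i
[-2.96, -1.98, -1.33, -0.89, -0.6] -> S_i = -2.96*0.67^i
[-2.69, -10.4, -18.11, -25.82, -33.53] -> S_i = -2.69 + -7.71*i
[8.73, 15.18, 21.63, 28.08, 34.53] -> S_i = 8.73 + 6.45*i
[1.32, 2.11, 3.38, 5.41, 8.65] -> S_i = 1.32*1.60^i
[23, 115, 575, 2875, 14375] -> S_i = 23*5^i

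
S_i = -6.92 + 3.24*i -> [-6.92, -3.68, -0.44, 2.8, 6.04]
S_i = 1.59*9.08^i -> [1.59, 14.44, 131.09, 1190.3, 10807.88]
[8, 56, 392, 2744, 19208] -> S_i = 8*7^i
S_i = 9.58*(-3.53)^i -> [9.58, -33.82, 119.38, -421.4, 1487.53]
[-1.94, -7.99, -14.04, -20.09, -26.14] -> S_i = -1.94 + -6.05*i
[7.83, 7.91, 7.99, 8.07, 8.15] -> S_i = 7.83*1.01^i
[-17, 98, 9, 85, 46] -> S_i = Random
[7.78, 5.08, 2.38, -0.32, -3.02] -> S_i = 7.78 + -2.70*i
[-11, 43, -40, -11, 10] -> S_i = Random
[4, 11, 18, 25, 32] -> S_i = 4 + 7*i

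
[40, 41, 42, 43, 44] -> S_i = 40 + 1*i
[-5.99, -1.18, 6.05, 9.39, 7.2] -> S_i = Random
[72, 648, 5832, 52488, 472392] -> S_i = 72*9^i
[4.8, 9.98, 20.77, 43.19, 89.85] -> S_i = 4.80*2.08^i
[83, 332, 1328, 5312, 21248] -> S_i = 83*4^i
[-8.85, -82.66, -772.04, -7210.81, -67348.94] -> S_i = -8.85*9.34^i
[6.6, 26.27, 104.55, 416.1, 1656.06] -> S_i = 6.60*3.98^i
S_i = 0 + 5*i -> [0, 5, 10, 15, 20]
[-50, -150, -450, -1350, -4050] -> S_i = -50*3^i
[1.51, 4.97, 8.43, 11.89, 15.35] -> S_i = 1.51 + 3.46*i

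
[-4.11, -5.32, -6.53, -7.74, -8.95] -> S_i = -4.11 + -1.21*i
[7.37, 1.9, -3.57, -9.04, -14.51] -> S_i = 7.37 + -5.47*i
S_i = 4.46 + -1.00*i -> [4.46, 3.46, 2.46, 1.46, 0.46]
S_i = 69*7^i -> [69, 483, 3381, 23667, 165669]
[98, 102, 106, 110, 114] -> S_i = 98 + 4*i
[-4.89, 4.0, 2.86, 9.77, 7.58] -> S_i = Random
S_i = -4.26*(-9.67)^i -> [-4.26, 41.19, -398.35, 3852.02, -37249.08]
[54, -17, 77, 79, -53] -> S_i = Random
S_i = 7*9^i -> [7, 63, 567, 5103, 45927]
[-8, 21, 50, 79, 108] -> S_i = -8 + 29*i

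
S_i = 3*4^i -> [3, 12, 48, 192, 768]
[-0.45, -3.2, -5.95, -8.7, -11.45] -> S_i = -0.45 + -2.75*i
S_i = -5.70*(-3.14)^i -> [-5.7, 17.9, -56.2, 176.47, -554.11]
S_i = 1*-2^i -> [1, -2, 4, -8, 16]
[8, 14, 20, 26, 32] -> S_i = 8 + 6*i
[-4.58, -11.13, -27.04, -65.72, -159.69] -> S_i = -4.58*2.43^i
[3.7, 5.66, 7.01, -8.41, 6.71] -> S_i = Random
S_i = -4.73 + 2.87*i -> [-4.73, -1.86, 1.01, 3.88, 6.75]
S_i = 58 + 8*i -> [58, 66, 74, 82, 90]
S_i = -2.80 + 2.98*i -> [-2.8, 0.18, 3.16, 6.14, 9.12]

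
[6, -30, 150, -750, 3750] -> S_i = 6*-5^i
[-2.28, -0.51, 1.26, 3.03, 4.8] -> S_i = -2.28 + 1.77*i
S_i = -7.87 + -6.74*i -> [-7.87, -14.61, -21.35, -28.09, -34.83]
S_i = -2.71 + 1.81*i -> [-2.71, -0.9, 0.91, 2.72, 4.53]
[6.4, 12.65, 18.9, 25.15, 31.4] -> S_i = 6.40 + 6.25*i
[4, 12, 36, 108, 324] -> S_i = 4*3^i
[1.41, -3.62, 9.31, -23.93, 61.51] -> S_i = 1.41*(-2.57)^i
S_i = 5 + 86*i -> [5, 91, 177, 263, 349]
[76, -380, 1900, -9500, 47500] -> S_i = 76*-5^i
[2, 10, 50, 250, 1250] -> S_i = 2*5^i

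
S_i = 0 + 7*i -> [0, 7, 14, 21, 28]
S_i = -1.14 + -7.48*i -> [-1.14, -8.62, -16.1, -23.58, -31.06]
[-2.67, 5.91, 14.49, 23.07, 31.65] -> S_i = -2.67 + 8.58*i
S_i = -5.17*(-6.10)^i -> [-5.17, 31.54, -192.38, 1173.49, -7158.3]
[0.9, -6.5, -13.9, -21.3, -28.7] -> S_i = 0.90 + -7.40*i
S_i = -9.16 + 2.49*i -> [-9.16, -6.67, -4.18, -1.69, 0.8]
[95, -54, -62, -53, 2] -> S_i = Random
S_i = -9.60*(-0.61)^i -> [-9.6, 5.86, -3.57, 2.18, -1.33]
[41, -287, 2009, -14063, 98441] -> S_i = 41*-7^i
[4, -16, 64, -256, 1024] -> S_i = 4*-4^i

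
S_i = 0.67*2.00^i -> [0.67, 1.34, 2.68, 5.36, 10.72]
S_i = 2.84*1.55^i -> [2.84, 4.4, 6.82, 10.58, 16.39]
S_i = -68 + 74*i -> [-68, 6, 80, 154, 228]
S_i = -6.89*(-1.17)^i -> [-6.89, 8.06, -9.43, 11.04, -12.91]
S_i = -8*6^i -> [-8, -48, -288, -1728, -10368]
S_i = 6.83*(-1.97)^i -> [6.83, -13.46, 26.51, -52.22, 102.87]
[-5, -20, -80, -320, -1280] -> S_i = -5*4^i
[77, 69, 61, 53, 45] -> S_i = 77 + -8*i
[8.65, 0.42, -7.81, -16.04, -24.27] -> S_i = 8.65 + -8.23*i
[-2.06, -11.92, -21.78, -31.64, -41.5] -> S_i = -2.06 + -9.86*i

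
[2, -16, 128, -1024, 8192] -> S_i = 2*-8^i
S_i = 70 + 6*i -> [70, 76, 82, 88, 94]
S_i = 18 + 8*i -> [18, 26, 34, 42, 50]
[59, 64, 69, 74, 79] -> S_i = 59 + 5*i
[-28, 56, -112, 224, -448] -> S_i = -28*-2^i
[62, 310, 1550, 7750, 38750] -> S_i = 62*5^i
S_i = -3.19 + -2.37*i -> [-3.19, -5.56, -7.93, -10.3, -12.67]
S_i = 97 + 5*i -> [97, 102, 107, 112, 117]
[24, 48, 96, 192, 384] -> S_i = 24*2^i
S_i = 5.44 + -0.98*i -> [5.44, 4.46, 3.48, 2.5, 1.52]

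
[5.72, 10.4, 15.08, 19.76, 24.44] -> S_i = 5.72 + 4.68*i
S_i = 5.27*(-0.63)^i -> [5.27, -3.32, 2.09, -1.32, 0.83]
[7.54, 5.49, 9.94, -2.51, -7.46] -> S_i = Random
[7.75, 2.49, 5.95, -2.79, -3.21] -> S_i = Random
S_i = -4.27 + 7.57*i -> [-4.27, 3.3, 10.87, 18.44, 26.01]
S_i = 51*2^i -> [51, 102, 204, 408, 816]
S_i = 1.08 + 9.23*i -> [1.08, 10.31, 19.54, 28.77, 38.0]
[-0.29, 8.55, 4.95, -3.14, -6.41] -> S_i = Random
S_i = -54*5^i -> [-54, -270, -1350, -6750, -33750]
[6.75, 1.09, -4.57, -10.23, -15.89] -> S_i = 6.75 + -5.66*i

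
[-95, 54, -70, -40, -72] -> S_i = Random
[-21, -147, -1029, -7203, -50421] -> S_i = -21*7^i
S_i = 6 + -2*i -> [6, 4, 2, 0, -2]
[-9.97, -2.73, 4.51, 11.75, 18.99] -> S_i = -9.97 + 7.24*i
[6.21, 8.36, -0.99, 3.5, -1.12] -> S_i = Random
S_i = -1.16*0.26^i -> [-1.16, -0.3, -0.08, -0.02, -0.01]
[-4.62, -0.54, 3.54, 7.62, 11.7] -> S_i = -4.62 + 4.08*i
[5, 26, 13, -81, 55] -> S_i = Random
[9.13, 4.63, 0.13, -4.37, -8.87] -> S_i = 9.13 + -4.50*i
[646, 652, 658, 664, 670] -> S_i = 646 + 6*i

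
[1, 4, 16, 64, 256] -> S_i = 1*4^i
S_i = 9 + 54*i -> [9, 63, 117, 171, 225]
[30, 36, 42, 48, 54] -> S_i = 30 + 6*i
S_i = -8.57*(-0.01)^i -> [-8.57, 0.09, -0.0, 0.0, -0.0]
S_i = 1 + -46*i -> [1, -45, -91, -137, -183]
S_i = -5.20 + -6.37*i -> [-5.2, -11.57, -17.94, -24.31, -30.68]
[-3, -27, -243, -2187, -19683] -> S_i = -3*9^i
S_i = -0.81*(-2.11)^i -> [-0.81, 1.71, -3.61, 7.61, -16.06]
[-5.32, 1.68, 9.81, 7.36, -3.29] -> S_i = Random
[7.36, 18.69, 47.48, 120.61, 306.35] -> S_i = 7.36*2.54^i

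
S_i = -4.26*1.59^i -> [-4.26, -6.77, -10.77, -17.12, -27.23]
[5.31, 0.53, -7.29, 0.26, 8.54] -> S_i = Random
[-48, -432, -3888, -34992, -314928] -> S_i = -48*9^i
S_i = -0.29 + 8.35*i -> [-0.29, 8.06, 16.41, 24.76, 33.11]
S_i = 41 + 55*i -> [41, 96, 151, 206, 261]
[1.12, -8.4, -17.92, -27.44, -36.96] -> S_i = 1.12 + -9.52*i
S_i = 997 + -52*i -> [997, 945, 893, 841, 789]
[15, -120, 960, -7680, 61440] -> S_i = 15*-8^i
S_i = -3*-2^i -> [-3, 6, -12, 24, -48]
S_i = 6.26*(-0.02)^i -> [6.26, -0.13, 0.0, -0.0, 0.0]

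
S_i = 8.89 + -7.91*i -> [8.89, 0.98, -6.93, -14.84, -22.75]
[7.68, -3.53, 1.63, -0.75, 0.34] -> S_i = 7.68*(-0.46)^i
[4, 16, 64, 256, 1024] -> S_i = 4*4^i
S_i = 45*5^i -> [45, 225, 1125, 5625, 28125]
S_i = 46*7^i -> [46, 322, 2254, 15778, 110446]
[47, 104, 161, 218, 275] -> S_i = 47 + 57*i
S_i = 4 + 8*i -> [4, 12, 20, 28, 36]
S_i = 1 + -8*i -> [1, -7, -15, -23, -31]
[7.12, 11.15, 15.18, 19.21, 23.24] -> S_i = 7.12 + 4.03*i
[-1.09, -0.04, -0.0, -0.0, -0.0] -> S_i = -1.09*0.04^i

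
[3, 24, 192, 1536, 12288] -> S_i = 3*8^i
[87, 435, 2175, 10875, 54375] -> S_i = 87*5^i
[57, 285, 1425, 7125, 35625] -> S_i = 57*5^i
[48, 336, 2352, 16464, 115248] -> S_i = 48*7^i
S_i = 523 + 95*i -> [523, 618, 713, 808, 903]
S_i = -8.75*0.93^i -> [-8.75, -8.14, -7.57, -7.04, -6.55]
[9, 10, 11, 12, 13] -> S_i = 9 + 1*i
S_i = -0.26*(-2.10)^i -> [-0.26, 0.55, -1.15, 2.41, -5.06]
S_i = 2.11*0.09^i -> [2.11, 0.19, 0.02, 0.0, 0.0]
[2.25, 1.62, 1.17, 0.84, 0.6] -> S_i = 2.25*0.72^i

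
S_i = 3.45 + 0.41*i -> [3.45, 3.86, 4.27, 4.68, 5.09]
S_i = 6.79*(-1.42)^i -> [6.79, -9.64, 13.69, -19.44, 27.61]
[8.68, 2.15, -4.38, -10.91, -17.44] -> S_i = 8.68 + -6.53*i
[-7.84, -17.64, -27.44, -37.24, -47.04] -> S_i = -7.84 + -9.80*i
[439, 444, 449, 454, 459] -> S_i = 439 + 5*i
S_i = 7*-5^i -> [7, -35, 175, -875, 4375]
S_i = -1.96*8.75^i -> [-1.96, -17.15, -150.06, -1313.05, -11489.16]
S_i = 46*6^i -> [46, 276, 1656, 9936, 59616]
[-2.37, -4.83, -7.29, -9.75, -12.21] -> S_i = -2.37 + -2.46*i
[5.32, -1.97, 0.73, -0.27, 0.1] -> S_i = 5.32*(-0.37)^i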